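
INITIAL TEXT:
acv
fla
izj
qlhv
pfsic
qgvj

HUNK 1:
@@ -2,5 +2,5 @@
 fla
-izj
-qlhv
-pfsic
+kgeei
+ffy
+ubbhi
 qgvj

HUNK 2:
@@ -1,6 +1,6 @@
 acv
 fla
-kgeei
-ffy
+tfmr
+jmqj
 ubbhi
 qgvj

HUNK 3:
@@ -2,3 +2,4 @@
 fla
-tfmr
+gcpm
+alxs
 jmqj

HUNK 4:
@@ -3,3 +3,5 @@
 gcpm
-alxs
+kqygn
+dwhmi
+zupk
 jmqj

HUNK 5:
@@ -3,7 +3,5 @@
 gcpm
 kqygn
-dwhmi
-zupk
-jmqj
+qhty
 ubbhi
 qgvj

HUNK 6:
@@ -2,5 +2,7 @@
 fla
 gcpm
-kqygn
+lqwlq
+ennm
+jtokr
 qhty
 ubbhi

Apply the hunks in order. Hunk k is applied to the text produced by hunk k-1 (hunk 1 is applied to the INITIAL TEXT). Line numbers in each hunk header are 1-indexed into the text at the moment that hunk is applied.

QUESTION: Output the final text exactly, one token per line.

Hunk 1: at line 2 remove [izj,qlhv,pfsic] add [kgeei,ffy,ubbhi] -> 6 lines: acv fla kgeei ffy ubbhi qgvj
Hunk 2: at line 1 remove [kgeei,ffy] add [tfmr,jmqj] -> 6 lines: acv fla tfmr jmqj ubbhi qgvj
Hunk 3: at line 2 remove [tfmr] add [gcpm,alxs] -> 7 lines: acv fla gcpm alxs jmqj ubbhi qgvj
Hunk 4: at line 3 remove [alxs] add [kqygn,dwhmi,zupk] -> 9 lines: acv fla gcpm kqygn dwhmi zupk jmqj ubbhi qgvj
Hunk 5: at line 3 remove [dwhmi,zupk,jmqj] add [qhty] -> 7 lines: acv fla gcpm kqygn qhty ubbhi qgvj
Hunk 6: at line 2 remove [kqygn] add [lqwlq,ennm,jtokr] -> 9 lines: acv fla gcpm lqwlq ennm jtokr qhty ubbhi qgvj

Answer: acv
fla
gcpm
lqwlq
ennm
jtokr
qhty
ubbhi
qgvj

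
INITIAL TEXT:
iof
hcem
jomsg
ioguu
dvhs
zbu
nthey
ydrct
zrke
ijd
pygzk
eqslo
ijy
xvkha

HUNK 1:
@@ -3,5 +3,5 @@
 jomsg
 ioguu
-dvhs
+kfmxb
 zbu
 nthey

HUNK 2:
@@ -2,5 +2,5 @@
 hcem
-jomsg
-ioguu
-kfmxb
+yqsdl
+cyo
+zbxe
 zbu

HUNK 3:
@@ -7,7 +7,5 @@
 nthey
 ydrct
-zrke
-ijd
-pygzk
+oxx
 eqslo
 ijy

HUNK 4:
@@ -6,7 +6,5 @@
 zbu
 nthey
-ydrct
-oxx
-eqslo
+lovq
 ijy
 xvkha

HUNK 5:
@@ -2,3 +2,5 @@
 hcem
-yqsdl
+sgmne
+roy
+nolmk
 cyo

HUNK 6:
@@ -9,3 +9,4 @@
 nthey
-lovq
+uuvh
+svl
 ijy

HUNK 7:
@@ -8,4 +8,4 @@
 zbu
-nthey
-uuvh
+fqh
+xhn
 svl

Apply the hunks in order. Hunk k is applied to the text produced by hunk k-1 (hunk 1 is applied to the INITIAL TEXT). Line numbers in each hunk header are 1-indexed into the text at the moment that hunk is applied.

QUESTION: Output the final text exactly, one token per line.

Answer: iof
hcem
sgmne
roy
nolmk
cyo
zbxe
zbu
fqh
xhn
svl
ijy
xvkha

Derivation:
Hunk 1: at line 3 remove [dvhs] add [kfmxb] -> 14 lines: iof hcem jomsg ioguu kfmxb zbu nthey ydrct zrke ijd pygzk eqslo ijy xvkha
Hunk 2: at line 2 remove [jomsg,ioguu,kfmxb] add [yqsdl,cyo,zbxe] -> 14 lines: iof hcem yqsdl cyo zbxe zbu nthey ydrct zrke ijd pygzk eqslo ijy xvkha
Hunk 3: at line 7 remove [zrke,ijd,pygzk] add [oxx] -> 12 lines: iof hcem yqsdl cyo zbxe zbu nthey ydrct oxx eqslo ijy xvkha
Hunk 4: at line 6 remove [ydrct,oxx,eqslo] add [lovq] -> 10 lines: iof hcem yqsdl cyo zbxe zbu nthey lovq ijy xvkha
Hunk 5: at line 2 remove [yqsdl] add [sgmne,roy,nolmk] -> 12 lines: iof hcem sgmne roy nolmk cyo zbxe zbu nthey lovq ijy xvkha
Hunk 6: at line 9 remove [lovq] add [uuvh,svl] -> 13 lines: iof hcem sgmne roy nolmk cyo zbxe zbu nthey uuvh svl ijy xvkha
Hunk 7: at line 8 remove [nthey,uuvh] add [fqh,xhn] -> 13 lines: iof hcem sgmne roy nolmk cyo zbxe zbu fqh xhn svl ijy xvkha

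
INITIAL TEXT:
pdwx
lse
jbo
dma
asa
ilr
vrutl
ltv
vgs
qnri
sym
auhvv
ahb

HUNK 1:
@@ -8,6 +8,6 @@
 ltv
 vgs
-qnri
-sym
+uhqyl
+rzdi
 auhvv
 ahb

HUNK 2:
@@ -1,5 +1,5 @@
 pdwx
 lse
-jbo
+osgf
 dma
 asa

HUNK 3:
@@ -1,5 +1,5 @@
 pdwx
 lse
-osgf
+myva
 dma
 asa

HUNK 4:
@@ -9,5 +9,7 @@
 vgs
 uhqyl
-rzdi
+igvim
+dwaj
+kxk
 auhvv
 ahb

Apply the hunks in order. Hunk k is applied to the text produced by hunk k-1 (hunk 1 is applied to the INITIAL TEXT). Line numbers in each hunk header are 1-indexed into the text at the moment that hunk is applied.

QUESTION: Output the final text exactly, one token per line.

Hunk 1: at line 8 remove [qnri,sym] add [uhqyl,rzdi] -> 13 lines: pdwx lse jbo dma asa ilr vrutl ltv vgs uhqyl rzdi auhvv ahb
Hunk 2: at line 1 remove [jbo] add [osgf] -> 13 lines: pdwx lse osgf dma asa ilr vrutl ltv vgs uhqyl rzdi auhvv ahb
Hunk 3: at line 1 remove [osgf] add [myva] -> 13 lines: pdwx lse myva dma asa ilr vrutl ltv vgs uhqyl rzdi auhvv ahb
Hunk 4: at line 9 remove [rzdi] add [igvim,dwaj,kxk] -> 15 lines: pdwx lse myva dma asa ilr vrutl ltv vgs uhqyl igvim dwaj kxk auhvv ahb

Answer: pdwx
lse
myva
dma
asa
ilr
vrutl
ltv
vgs
uhqyl
igvim
dwaj
kxk
auhvv
ahb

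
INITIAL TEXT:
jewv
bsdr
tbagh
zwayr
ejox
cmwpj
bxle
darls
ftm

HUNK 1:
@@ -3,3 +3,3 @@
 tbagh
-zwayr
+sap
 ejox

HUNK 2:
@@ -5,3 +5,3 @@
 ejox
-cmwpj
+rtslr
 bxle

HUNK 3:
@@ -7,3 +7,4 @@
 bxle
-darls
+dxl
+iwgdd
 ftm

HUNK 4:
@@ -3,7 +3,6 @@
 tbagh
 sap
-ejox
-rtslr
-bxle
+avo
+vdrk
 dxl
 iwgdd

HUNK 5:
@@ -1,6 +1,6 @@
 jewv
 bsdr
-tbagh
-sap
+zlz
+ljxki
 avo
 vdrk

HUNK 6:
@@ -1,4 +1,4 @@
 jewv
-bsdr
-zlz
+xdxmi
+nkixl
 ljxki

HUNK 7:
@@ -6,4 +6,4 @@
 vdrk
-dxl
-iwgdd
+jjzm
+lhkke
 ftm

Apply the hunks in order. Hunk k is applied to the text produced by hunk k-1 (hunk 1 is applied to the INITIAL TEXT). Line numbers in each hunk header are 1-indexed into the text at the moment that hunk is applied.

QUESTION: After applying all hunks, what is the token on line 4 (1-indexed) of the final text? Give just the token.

Answer: ljxki

Derivation:
Hunk 1: at line 3 remove [zwayr] add [sap] -> 9 lines: jewv bsdr tbagh sap ejox cmwpj bxle darls ftm
Hunk 2: at line 5 remove [cmwpj] add [rtslr] -> 9 lines: jewv bsdr tbagh sap ejox rtslr bxle darls ftm
Hunk 3: at line 7 remove [darls] add [dxl,iwgdd] -> 10 lines: jewv bsdr tbagh sap ejox rtslr bxle dxl iwgdd ftm
Hunk 4: at line 3 remove [ejox,rtslr,bxle] add [avo,vdrk] -> 9 lines: jewv bsdr tbagh sap avo vdrk dxl iwgdd ftm
Hunk 5: at line 1 remove [tbagh,sap] add [zlz,ljxki] -> 9 lines: jewv bsdr zlz ljxki avo vdrk dxl iwgdd ftm
Hunk 6: at line 1 remove [bsdr,zlz] add [xdxmi,nkixl] -> 9 lines: jewv xdxmi nkixl ljxki avo vdrk dxl iwgdd ftm
Hunk 7: at line 6 remove [dxl,iwgdd] add [jjzm,lhkke] -> 9 lines: jewv xdxmi nkixl ljxki avo vdrk jjzm lhkke ftm
Final line 4: ljxki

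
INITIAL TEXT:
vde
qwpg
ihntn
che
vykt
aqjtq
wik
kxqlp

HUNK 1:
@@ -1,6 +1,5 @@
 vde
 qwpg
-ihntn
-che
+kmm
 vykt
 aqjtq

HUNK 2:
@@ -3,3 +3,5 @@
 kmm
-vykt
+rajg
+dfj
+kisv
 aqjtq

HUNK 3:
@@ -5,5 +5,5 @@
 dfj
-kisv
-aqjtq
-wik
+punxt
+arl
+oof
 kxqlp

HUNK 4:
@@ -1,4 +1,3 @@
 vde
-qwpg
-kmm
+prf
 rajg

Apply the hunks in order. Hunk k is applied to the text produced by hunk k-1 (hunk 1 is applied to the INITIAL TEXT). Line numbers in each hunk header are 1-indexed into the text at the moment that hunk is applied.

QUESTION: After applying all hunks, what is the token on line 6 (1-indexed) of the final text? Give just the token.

Hunk 1: at line 1 remove [ihntn,che] add [kmm] -> 7 lines: vde qwpg kmm vykt aqjtq wik kxqlp
Hunk 2: at line 3 remove [vykt] add [rajg,dfj,kisv] -> 9 lines: vde qwpg kmm rajg dfj kisv aqjtq wik kxqlp
Hunk 3: at line 5 remove [kisv,aqjtq,wik] add [punxt,arl,oof] -> 9 lines: vde qwpg kmm rajg dfj punxt arl oof kxqlp
Hunk 4: at line 1 remove [qwpg,kmm] add [prf] -> 8 lines: vde prf rajg dfj punxt arl oof kxqlp
Final line 6: arl

Answer: arl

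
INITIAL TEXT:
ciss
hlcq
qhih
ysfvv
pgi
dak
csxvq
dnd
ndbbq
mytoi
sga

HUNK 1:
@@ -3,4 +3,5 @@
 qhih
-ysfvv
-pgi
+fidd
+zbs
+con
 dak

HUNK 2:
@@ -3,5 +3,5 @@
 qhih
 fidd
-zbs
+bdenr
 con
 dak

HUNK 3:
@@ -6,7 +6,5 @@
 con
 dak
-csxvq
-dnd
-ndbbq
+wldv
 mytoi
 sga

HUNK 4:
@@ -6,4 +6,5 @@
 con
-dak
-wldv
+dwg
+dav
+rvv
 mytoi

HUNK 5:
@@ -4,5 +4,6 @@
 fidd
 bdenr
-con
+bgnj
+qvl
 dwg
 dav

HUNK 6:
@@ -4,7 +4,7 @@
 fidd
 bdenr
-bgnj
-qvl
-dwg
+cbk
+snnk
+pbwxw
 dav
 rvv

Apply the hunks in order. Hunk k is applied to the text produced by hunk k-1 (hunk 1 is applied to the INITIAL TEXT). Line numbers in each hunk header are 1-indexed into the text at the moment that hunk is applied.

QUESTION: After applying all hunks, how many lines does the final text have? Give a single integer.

Answer: 12

Derivation:
Hunk 1: at line 3 remove [ysfvv,pgi] add [fidd,zbs,con] -> 12 lines: ciss hlcq qhih fidd zbs con dak csxvq dnd ndbbq mytoi sga
Hunk 2: at line 3 remove [zbs] add [bdenr] -> 12 lines: ciss hlcq qhih fidd bdenr con dak csxvq dnd ndbbq mytoi sga
Hunk 3: at line 6 remove [csxvq,dnd,ndbbq] add [wldv] -> 10 lines: ciss hlcq qhih fidd bdenr con dak wldv mytoi sga
Hunk 4: at line 6 remove [dak,wldv] add [dwg,dav,rvv] -> 11 lines: ciss hlcq qhih fidd bdenr con dwg dav rvv mytoi sga
Hunk 5: at line 4 remove [con] add [bgnj,qvl] -> 12 lines: ciss hlcq qhih fidd bdenr bgnj qvl dwg dav rvv mytoi sga
Hunk 6: at line 4 remove [bgnj,qvl,dwg] add [cbk,snnk,pbwxw] -> 12 lines: ciss hlcq qhih fidd bdenr cbk snnk pbwxw dav rvv mytoi sga
Final line count: 12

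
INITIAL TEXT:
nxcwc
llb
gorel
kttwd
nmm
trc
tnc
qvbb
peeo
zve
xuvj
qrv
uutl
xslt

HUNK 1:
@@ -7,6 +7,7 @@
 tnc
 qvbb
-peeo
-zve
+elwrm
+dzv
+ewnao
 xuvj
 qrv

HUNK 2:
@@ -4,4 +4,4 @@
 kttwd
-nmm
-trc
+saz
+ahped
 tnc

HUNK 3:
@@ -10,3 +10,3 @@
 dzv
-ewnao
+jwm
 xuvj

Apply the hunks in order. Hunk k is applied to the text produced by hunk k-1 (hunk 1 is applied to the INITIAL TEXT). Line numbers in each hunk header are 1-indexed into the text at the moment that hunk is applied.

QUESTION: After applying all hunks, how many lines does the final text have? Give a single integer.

Answer: 15

Derivation:
Hunk 1: at line 7 remove [peeo,zve] add [elwrm,dzv,ewnao] -> 15 lines: nxcwc llb gorel kttwd nmm trc tnc qvbb elwrm dzv ewnao xuvj qrv uutl xslt
Hunk 2: at line 4 remove [nmm,trc] add [saz,ahped] -> 15 lines: nxcwc llb gorel kttwd saz ahped tnc qvbb elwrm dzv ewnao xuvj qrv uutl xslt
Hunk 3: at line 10 remove [ewnao] add [jwm] -> 15 lines: nxcwc llb gorel kttwd saz ahped tnc qvbb elwrm dzv jwm xuvj qrv uutl xslt
Final line count: 15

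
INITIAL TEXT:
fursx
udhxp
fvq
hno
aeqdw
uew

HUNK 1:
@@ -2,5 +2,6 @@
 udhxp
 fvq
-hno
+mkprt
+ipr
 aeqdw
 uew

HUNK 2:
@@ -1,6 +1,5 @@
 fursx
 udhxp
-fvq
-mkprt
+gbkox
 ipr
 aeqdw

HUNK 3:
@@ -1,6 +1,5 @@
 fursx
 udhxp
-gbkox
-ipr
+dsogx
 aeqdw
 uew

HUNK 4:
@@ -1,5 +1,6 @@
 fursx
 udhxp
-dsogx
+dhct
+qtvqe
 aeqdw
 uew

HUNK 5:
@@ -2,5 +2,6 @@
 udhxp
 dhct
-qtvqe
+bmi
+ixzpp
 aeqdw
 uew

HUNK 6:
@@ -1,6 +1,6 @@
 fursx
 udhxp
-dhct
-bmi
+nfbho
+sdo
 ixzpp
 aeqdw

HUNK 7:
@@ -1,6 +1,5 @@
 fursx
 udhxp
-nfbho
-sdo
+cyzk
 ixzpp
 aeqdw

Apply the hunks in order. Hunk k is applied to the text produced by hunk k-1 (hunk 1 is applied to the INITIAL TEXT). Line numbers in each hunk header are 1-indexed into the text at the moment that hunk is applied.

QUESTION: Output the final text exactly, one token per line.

Answer: fursx
udhxp
cyzk
ixzpp
aeqdw
uew

Derivation:
Hunk 1: at line 2 remove [hno] add [mkprt,ipr] -> 7 lines: fursx udhxp fvq mkprt ipr aeqdw uew
Hunk 2: at line 1 remove [fvq,mkprt] add [gbkox] -> 6 lines: fursx udhxp gbkox ipr aeqdw uew
Hunk 3: at line 1 remove [gbkox,ipr] add [dsogx] -> 5 lines: fursx udhxp dsogx aeqdw uew
Hunk 4: at line 1 remove [dsogx] add [dhct,qtvqe] -> 6 lines: fursx udhxp dhct qtvqe aeqdw uew
Hunk 5: at line 2 remove [qtvqe] add [bmi,ixzpp] -> 7 lines: fursx udhxp dhct bmi ixzpp aeqdw uew
Hunk 6: at line 1 remove [dhct,bmi] add [nfbho,sdo] -> 7 lines: fursx udhxp nfbho sdo ixzpp aeqdw uew
Hunk 7: at line 1 remove [nfbho,sdo] add [cyzk] -> 6 lines: fursx udhxp cyzk ixzpp aeqdw uew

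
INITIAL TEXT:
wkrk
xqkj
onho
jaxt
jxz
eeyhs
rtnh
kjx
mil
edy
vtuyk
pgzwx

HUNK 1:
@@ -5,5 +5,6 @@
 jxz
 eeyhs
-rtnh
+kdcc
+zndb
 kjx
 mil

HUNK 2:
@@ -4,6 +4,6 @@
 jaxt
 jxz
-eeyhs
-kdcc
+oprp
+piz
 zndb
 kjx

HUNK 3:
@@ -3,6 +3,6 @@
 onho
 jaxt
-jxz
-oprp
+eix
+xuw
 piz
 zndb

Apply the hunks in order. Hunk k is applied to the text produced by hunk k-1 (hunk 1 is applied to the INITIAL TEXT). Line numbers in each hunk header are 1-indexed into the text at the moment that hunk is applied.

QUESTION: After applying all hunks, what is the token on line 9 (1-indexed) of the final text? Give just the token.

Answer: kjx

Derivation:
Hunk 1: at line 5 remove [rtnh] add [kdcc,zndb] -> 13 lines: wkrk xqkj onho jaxt jxz eeyhs kdcc zndb kjx mil edy vtuyk pgzwx
Hunk 2: at line 4 remove [eeyhs,kdcc] add [oprp,piz] -> 13 lines: wkrk xqkj onho jaxt jxz oprp piz zndb kjx mil edy vtuyk pgzwx
Hunk 3: at line 3 remove [jxz,oprp] add [eix,xuw] -> 13 lines: wkrk xqkj onho jaxt eix xuw piz zndb kjx mil edy vtuyk pgzwx
Final line 9: kjx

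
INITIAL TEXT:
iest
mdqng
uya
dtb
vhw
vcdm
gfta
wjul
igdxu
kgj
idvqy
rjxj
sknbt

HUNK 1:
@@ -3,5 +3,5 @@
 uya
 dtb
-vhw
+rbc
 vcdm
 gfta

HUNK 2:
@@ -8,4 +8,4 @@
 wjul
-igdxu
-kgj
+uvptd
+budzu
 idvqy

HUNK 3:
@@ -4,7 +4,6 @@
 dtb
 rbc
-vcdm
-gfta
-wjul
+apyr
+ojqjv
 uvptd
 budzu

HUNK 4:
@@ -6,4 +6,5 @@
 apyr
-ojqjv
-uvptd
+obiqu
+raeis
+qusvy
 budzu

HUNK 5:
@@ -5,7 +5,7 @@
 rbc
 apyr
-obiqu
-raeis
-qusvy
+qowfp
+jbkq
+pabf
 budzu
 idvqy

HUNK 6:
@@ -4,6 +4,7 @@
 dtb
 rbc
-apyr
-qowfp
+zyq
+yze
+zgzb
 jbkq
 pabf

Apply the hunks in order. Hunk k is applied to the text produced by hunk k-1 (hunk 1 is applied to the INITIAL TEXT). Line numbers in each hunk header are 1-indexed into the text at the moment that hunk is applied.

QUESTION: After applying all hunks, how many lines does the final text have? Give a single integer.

Hunk 1: at line 3 remove [vhw] add [rbc] -> 13 lines: iest mdqng uya dtb rbc vcdm gfta wjul igdxu kgj idvqy rjxj sknbt
Hunk 2: at line 8 remove [igdxu,kgj] add [uvptd,budzu] -> 13 lines: iest mdqng uya dtb rbc vcdm gfta wjul uvptd budzu idvqy rjxj sknbt
Hunk 3: at line 4 remove [vcdm,gfta,wjul] add [apyr,ojqjv] -> 12 lines: iest mdqng uya dtb rbc apyr ojqjv uvptd budzu idvqy rjxj sknbt
Hunk 4: at line 6 remove [ojqjv,uvptd] add [obiqu,raeis,qusvy] -> 13 lines: iest mdqng uya dtb rbc apyr obiqu raeis qusvy budzu idvqy rjxj sknbt
Hunk 5: at line 5 remove [obiqu,raeis,qusvy] add [qowfp,jbkq,pabf] -> 13 lines: iest mdqng uya dtb rbc apyr qowfp jbkq pabf budzu idvqy rjxj sknbt
Hunk 6: at line 4 remove [apyr,qowfp] add [zyq,yze,zgzb] -> 14 lines: iest mdqng uya dtb rbc zyq yze zgzb jbkq pabf budzu idvqy rjxj sknbt
Final line count: 14

Answer: 14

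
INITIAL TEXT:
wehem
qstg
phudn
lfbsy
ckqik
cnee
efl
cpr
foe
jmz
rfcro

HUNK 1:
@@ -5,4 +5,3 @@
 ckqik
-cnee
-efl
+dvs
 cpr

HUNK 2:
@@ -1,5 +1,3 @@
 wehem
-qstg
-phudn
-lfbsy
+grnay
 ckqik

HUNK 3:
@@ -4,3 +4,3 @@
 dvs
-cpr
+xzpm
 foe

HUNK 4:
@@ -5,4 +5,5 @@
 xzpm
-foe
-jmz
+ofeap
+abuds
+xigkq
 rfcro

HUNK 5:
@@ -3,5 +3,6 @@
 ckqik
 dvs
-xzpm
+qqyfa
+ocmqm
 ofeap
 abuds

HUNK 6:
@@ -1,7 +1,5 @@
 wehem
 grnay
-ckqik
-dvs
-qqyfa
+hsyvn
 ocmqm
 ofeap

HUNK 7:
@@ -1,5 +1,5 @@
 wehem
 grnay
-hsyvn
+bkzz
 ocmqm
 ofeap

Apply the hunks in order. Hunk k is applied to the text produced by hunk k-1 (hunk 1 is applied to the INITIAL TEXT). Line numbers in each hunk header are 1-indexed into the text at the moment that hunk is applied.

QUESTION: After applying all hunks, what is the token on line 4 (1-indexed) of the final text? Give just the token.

Answer: ocmqm

Derivation:
Hunk 1: at line 5 remove [cnee,efl] add [dvs] -> 10 lines: wehem qstg phudn lfbsy ckqik dvs cpr foe jmz rfcro
Hunk 2: at line 1 remove [qstg,phudn,lfbsy] add [grnay] -> 8 lines: wehem grnay ckqik dvs cpr foe jmz rfcro
Hunk 3: at line 4 remove [cpr] add [xzpm] -> 8 lines: wehem grnay ckqik dvs xzpm foe jmz rfcro
Hunk 4: at line 5 remove [foe,jmz] add [ofeap,abuds,xigkq] -> 9 lines: wehem grnay ckqik dvs xzpm ofeap abuds xigkq rfcro
Hunk 5: at line 3 remove [xzpm] add [qqyfa,ocmqm] -> 10 lines: wehem grnay ckqik dvs qqyfa ocmqm ofeap abuds xigkq rfcro
Hunk 6: at line 1 remove [ckqik,dvs,qqyfa] add [hsyvn] -> 8 lines: wehem grnay hsyvn ocmqm ofeap abuds xigkq rfcro
Hunk 7: at line 1 remove [hsyvn] add [bkzz] -> 8 lines: wehem grnay bkzz ocmqm ofeap abuds xigkq rfcro
Final line 4: ocmqm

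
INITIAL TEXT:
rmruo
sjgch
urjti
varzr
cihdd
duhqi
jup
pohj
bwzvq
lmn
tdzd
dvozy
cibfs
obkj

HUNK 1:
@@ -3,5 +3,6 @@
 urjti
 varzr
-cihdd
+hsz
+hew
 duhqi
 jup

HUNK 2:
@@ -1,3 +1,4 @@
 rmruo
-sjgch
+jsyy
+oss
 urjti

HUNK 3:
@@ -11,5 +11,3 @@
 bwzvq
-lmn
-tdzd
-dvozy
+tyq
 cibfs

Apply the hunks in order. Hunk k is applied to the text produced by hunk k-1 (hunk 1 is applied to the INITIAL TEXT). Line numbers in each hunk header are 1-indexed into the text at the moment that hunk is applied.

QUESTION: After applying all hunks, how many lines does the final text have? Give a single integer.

Answer: 14

Derivation:
Hunk 1: at line 3 remove [cihdd] add [hsz,hew] -> 15 lines: rmruo sjgch urjti varzr hsz hew duhqi jup pohj bwzvq lmn tdzd dvozy cibfs obkj
Hunk 2: at line 1 remove [sjgch] add [jsyy,oss] -> 16 lines: rmruo jsyy oss urjti varzr hsz hew duhqi jup pohj bwzvq lmn tdzd dvozy cibfs obkj
Hunk 3: at line 11 remove [lmn,tdzd,dvozy] add [tyq] -> 14 lines: rmruo jsyy oss urjti varzr hsz hew duhqi jup pohj bwzvq tyq cibfs obkj
Final line count: 14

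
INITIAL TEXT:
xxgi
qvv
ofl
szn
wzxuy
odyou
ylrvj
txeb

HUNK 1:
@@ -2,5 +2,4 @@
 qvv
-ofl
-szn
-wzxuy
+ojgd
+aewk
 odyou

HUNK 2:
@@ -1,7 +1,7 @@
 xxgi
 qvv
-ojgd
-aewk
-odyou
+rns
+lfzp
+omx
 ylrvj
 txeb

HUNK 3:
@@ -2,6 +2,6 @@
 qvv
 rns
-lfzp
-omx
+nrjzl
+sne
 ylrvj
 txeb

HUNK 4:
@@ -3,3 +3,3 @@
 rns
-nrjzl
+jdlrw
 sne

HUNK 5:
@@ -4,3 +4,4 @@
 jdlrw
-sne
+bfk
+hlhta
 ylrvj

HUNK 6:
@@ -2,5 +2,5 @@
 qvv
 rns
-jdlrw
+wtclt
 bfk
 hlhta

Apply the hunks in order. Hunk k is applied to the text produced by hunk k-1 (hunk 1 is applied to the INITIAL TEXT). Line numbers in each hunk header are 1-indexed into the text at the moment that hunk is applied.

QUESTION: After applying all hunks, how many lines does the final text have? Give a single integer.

Hunk 1: at line 2 remove [ofl,szn,wzxuy] add [ojgd,aewk] -> 7 lines: xxgi qvv ojgd aewk odyou ylrvj txeb
Hunk 2: at line 1 remove [ojgd,aewk,odyou] add [rns,lfzp,omx] -> 7 lines: xxgi qvv rns lfzp omx ylrvj txeb
Hunk 3: at line 2 remove [lfzp,omx] add [nrjzl,sne] -> 7 lines: xxgi qvv rns nrjzl sne ylrvj txeb
Hunk 4: at line 3 remove [nrjzl] add [jdlrw] -> 7 lines: xxgi qvv rns jdlrw sne ylrvj txeb
Hunk 5: at line 4 remove [sne] add [bfk,hlhta] -> 8 lines: xxgi qvv rns jdlrw bfk hlhta ylrvj txeb
Hunk 6: at line 2 remove [jdlrw] add [wtclt] -> 8 lines: xxgi qvv rns wtclt bfk hlhta ylrvj txeb
Final line count: 8

Answer: 8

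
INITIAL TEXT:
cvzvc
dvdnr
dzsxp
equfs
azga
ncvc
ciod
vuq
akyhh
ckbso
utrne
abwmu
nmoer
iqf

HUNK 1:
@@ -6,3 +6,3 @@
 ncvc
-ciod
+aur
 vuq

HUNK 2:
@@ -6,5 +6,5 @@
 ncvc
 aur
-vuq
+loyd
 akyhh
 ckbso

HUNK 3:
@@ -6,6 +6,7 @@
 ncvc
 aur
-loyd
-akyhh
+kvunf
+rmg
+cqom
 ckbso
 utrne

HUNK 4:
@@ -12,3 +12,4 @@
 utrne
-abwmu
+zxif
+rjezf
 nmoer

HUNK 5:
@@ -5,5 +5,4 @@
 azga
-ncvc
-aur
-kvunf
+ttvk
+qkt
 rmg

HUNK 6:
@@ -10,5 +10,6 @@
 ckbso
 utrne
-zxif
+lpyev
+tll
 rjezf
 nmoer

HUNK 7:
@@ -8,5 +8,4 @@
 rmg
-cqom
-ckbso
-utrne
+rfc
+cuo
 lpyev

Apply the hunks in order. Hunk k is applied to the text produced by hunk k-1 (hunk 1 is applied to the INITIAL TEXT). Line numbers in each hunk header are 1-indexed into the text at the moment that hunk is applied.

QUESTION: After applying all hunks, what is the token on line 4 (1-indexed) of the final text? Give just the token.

Hunk 1: at line 6 remove [ciod] add [aur] -> 14 lines: cvzvc dvdnr dzsxp equfs azga ncvc aur vuq akyhh ckbso utrne abwmu nmoer iqf
Hunk 2: at line 6 remove [vuq] add [loyd] -> 14 lines: cvzvc dvdnr dzsxp equfs azga ncvc aur loyd akyhh ckbso utrne abwmu nmoer iqf
Hunk 3: at line 6 remove [loyd,akyhh] add [kvunf,rmg,cqom] -> 15 lines: cvzvc dvdnr dzsxp equfs azga ncvc aur kvunf rmg cqom ckbso utrne abwmu nmoer iqf
Hunk 4: at line 12 remove [abwmu] add [zxif,rjezf] -> 16 lines: cvzvc dvdnr dzsxp equfs azga ncvc aur kvunf rmg cqom ckbso utrne zxif rjezf nmoer iqf
Hunk 5: at line 5 remove [ncvc,aur,kvunf] add [ttvk,qkt] -> 15 lines: cvzvc dvdnr dzsxp equfs azga ttvk qkt rmg cqom ckbso utrne zxif rjezf nmoer iqf
Hunk 6: at line 10 remove [zxif] add [lpyev,tll] -> 16 lines: cvzvc dvdnr dzsxp equfs azga ttvk qkt rmg cqom ckbso utrne lpyev tll rjezf nmoer iqf
Hunk 7: at line 8 remove [cqom,ckbso,utrne] add [rfc,cuo] -> 15 lines: cvzvc dvdnr dzsxp equfs azga ttvk qkt rmg rfc cuo lpyev tll rjezf nmoer iqf
Final line 4: equfs

Answer: equfs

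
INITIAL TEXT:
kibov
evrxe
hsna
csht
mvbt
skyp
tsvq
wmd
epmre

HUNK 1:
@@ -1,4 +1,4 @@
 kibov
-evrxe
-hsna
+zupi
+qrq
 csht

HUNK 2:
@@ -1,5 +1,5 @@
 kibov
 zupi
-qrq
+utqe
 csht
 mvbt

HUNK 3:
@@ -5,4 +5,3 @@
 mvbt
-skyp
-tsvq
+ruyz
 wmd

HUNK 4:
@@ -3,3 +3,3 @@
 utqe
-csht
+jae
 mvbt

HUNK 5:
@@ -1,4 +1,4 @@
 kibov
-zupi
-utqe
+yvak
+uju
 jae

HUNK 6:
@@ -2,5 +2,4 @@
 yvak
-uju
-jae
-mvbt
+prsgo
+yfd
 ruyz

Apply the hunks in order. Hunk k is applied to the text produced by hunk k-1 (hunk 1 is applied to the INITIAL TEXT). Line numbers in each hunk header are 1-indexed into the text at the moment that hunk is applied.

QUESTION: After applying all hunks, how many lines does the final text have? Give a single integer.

Hunk 1: at line 1 remove [evrxe,hsna] add [zupi,qrq] -> 9 lines: kibov zupi qrq csht mvbt skyp tsvq wmd epmre
Hunk 2: at line 1 remove [qrq] add [utqe] -> 9 lines: kibov zupi utqe csht mvbt skyp tsvq wmd epmre
Hunk 3: at line 5 remove [skyp,tsvq] add [ruyz] -> 8 lines: kibov zupi utqe csht mvbt ruyz wmd epmre
Hunk 4: at line 3 remove [csht] add [jae] -> 8 lines: kibov zupi utqe jae mvbt ruyz wmd epmre
Hunk 5: at line 1 remove [zupi,utqe] add [yvak,uju] -> 8 lines: kibov yvak uju jae mvbt ruyz wmd epmre
Hunk 6: at line 2 remove [uju,jae,mvbt] add [prsgo,yfd] -> 7 lines: kibov yvak prsgo yfd ruyz wmd epmre
Final line count: 7

Answer: 7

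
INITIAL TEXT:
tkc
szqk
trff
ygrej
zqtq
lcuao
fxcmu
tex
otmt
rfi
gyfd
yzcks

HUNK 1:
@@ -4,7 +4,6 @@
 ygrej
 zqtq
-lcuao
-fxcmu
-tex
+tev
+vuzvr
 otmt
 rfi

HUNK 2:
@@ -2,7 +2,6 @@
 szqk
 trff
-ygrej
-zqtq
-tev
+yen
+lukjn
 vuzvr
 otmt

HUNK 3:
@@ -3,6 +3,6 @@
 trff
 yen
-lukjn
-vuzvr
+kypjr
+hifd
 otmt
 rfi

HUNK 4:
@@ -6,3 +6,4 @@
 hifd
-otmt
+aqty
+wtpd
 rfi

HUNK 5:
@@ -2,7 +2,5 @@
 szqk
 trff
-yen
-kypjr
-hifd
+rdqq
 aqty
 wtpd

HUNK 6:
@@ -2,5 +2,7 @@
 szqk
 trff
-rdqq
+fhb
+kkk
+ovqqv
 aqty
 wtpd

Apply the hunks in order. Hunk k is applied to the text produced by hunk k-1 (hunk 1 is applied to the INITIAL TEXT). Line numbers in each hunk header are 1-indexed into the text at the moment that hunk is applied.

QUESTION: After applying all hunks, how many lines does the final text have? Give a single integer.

Hunk 1: at line 4 remove [lcuao,fxcmu,tex] add [tev,vuzvr] -> 11 lines: tkc szqk trff ygrej zqtq tev vuzvr otmt rfi gyfd yzcks
Hunk 2: at line 2 remove [ygrej,zqtq,tev] add [yen,lukjn] -> 10 lines: tkc szqk trff yen lukjn vuzvr otmt rfi gyfd yzcks
Hunk 3: at line 3 remove [lukjn,vuzvr] add [kypjr,hifd] -> 10 lines: tkc szqk trff yen kypjr hifd otmt rfi gyfd yzcks
Hunk 4: at line 6 remove [otmt] add [aqty,wtpd] -> 11 lines: tkc szqk trff yen kypjr hifd aqty wtpd rfi gyfd yzcks
Hunk 5: at line 2 remove [yen,kypjr,hifd] add [rdqq] -> 9 lines: tkc szqk trff rdqq aqty wtpd rfi gyfd yzcks
Hunk 6: at line 2 remove [rdqq] add [fhb,kkk,ovqqv] -> 11 lines: tkc szqk trff fhb kkk ovqqv aqty wtpd rfi gyfd yzcks
Final line count: 11

Answer: 11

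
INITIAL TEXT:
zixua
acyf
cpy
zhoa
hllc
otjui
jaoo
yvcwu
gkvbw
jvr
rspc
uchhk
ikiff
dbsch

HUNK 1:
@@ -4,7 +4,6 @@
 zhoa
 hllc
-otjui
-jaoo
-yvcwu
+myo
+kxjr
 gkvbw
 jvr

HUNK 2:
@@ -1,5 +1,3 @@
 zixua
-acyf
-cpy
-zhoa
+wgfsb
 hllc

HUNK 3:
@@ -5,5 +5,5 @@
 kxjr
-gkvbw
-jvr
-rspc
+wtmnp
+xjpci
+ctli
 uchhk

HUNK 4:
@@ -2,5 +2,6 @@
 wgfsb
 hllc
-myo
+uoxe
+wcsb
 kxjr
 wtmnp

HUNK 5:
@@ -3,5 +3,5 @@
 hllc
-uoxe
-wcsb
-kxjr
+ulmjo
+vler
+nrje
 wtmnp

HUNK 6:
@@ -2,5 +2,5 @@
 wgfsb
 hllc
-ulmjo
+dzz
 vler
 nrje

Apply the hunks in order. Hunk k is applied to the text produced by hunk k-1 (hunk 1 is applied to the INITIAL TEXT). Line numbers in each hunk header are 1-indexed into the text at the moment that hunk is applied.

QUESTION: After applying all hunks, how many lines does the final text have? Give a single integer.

Hunk 1: at line 4 remove [otjui,jaoo,yvcwu] add [myo,kxjr] -> 13 lines: zixua acyf cpy zhoa hllc myo kxjr gkvbw jvr rspc uchhk ikiff dbsch
Hunk 2: at line 1 remove [acyf,cpy,zhoa] add [wgfsb] -> 11 lines: zixua wgfsb hllc myo kxjr gkvbw jvr rspc uchhk ikiff dbsch
Hunk 3: at line 5 remove [gkvbw,jvr,rspc] add [wtmnp,xjpci,ctli] -> 11 lines: zixua wgfsb hllc myo kxjr wtmnp xjpci ctli uchhk ikiff dbsch
Hunk 4: at line 2 remove [myo] add [uoxe,wcsb] -> 12 lines: zixua wgfsb hllc uoxe wcsb kxjr wtmnp xjpci ctli uchhk ikiff dbsch
Hunk 5: at line 3 remove [uoxe,wcsb,kxjr] add [ulmjo,vler,nrje] -> 12 lines: zixua wgfsb hllc ulmjo vler nrje wtmnp xjpci ctli uchhk ikiff dbsch
Hunk 6: at line 2 remove [ulmjo] add [dzz] -> 12 lines: zixua wgfsb hllc dzz vler nrje wtmnp xjpci ctli uchhk ikiff dbsch
Final line count: 12

Answer: 12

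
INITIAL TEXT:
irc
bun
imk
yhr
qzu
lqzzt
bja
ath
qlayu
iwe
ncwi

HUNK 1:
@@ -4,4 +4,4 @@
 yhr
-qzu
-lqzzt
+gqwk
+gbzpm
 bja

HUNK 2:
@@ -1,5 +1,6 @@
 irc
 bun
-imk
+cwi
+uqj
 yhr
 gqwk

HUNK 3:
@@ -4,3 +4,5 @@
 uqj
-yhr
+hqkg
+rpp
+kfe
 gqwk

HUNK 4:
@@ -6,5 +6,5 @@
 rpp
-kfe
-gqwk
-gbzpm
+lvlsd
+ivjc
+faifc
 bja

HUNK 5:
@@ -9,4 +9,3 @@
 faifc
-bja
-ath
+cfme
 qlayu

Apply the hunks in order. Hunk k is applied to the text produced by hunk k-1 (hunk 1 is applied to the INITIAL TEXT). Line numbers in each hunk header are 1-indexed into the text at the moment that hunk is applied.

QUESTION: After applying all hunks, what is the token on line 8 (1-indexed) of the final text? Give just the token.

Answer: ivjc

Derivation:
Hunk 1: at line 4 remove [qzu,lqzzt] add [gqwk,gbzpm] -> 11 lines: irc bun imk yhr gqwk gbzpm bja ath qlayu iwe ncwi
Hunk 2: at line 1 remove [imk] add [cwi,uqj] -> 12 lines: irc bun cwi uqj yhr gqwk gbzpm bja ath qlayu iwe ncwi
Hunk 3: at line 4 remove [yhr] add [hqkg,rpp,kfe] -> 14 lines: irc bun cwi uqj hqkg rpp kfe gqwk gbzpm bja ath qlayu iwe ncwi
Hunk 4: at line 6 remove [kfe,gqwk,gbzpm] add [lvlsd,ivjc,faifc] -> 14 lines: irc bun cwi uqj hqkg rpp lvlsd ivjc faifc bja ath qlayu iwe ncwi
Hunk 5: at line 9 remove [bja,ath] add [cfme] -> 13 lines: irc bun cwi uqj hqkg rpp lvlsd ivjc faifc cfme qlayu iwe ncwi
Final line 8: ivjc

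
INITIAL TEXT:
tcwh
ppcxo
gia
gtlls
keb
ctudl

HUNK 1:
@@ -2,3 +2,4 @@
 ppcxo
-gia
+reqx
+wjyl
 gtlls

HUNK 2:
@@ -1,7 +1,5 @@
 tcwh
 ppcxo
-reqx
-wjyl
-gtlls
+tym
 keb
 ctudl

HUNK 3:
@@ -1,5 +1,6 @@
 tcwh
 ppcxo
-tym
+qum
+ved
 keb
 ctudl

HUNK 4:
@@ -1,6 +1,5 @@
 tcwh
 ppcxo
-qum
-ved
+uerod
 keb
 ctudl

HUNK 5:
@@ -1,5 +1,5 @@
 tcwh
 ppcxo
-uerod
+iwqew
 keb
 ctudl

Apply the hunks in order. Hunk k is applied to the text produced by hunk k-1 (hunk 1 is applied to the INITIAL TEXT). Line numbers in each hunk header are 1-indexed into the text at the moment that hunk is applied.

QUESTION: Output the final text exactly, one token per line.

Hunk 1: at line 2 remove [gia] add [reqx,wjyl] -> 7 lines: tcwh ppcxo reqx wjyl gtlls keb ctudl
Hunk 2: at line 1 remove [reqx,wjyl,gtlls] add [tym] -> 5 lines: tcwh ppcxo tym keb ctudl
Hunk 3: at line 1 remove [tym] add [qum,ved] -> 6 lines: tcwh ppcxo qum ved keb ctudl
Hunk 4: at line 1 remove [qum,ved] add [uerod] -> 5 lines: tcwh ppcxo uerod keb ctudl
Hunk 5: at line 1 remove [uerod] add [iwqew] -> 5 lines: tcwh ppcxo iwqew keb ctudl

Answer: tcwh
ppcxo
iwqew
keb
ctudl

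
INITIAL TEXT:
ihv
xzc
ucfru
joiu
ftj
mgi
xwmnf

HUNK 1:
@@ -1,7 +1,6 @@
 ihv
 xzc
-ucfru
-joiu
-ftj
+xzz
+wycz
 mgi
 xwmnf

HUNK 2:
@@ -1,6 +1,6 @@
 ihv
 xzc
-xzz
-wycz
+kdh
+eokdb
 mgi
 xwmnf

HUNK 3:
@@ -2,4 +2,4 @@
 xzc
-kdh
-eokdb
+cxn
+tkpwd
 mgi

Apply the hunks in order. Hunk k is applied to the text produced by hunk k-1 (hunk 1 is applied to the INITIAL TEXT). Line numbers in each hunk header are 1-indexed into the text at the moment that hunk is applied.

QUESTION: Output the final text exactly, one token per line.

Answer: ihv
xzc
cxn
tkpwd
mgi
xwmnf

Derivation:
Hunk 1: at line 1 remove [ucfru,joiu,ftj] add [xzz,wycz] -> 6 lines: ihv xzc xzz wycz mgi xwmnf
Hunk 2: at line 1 remove [xzz,wycz] add [kdh,eokdb] -> 6 lines: ihv xzc kdh eokdb mgi xwmnf
Hunk 3: at line 2 remove [kdh,eokdb] add [cxn,tkpwd] -> 6 lines: ihv xzc cxn tkpwd mgi xwmnf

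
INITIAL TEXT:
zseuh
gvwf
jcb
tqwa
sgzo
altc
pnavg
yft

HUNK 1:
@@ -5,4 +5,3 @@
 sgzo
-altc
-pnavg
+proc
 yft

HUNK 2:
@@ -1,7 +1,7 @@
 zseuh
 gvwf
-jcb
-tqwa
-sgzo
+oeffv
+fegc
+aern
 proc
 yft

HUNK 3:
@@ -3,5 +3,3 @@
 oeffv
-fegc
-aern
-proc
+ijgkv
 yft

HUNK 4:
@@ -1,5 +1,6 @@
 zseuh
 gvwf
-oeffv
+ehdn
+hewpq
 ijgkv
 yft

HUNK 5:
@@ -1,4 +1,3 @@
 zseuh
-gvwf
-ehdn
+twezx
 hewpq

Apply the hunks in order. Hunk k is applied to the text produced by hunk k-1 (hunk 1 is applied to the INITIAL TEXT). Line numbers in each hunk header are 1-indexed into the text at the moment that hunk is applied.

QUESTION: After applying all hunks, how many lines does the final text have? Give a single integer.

Answer: 5

Derivation:
Hunk 1: at line 5 remove [altc,pnavg] add [proc] -> 7 lines: zseuh gvwf jcb tqwa sgzo proc yft
Hunk 2: at line 1 remove [jcb,tqwa,sgzo] add [oeffv,fegc,aern] -> 7 lines: zseuh gvwf oeffv fegc aern proc yft
Hunk 3: at line 3 remove [fegc,aern,proc] add [ijgkv] -> 5 lines: zseuh gvwf oeffv ijgkv yft
Hunk 4: at line 1 remove [oeffv] add [ehdn,hewpq] -> 6 lines: zseuh gvwf ehdn hewpq ijgkv yft
Hunk 5: at line 1 remove [gvwf,ehdn] add [twezx] -> 5 lines: zseuh twezx hewpq ijgkv yft
Final line count: 5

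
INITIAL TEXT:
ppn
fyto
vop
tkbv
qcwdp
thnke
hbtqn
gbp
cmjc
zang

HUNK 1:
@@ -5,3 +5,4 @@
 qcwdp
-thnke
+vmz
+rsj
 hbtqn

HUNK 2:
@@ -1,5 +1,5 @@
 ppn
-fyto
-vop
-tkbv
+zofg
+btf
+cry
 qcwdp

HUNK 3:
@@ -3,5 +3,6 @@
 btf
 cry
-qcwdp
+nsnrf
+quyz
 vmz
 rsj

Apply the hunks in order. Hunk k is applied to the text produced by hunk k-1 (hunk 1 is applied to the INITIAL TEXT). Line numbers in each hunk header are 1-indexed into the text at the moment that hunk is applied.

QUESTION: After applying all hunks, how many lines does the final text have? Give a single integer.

Hunk 1: at line 5 remove [thnke] add [vmz,rsj] -> 11 lines: ppn fyto vop tkbv qcwdp vmz rsj hbtqn gbp cmjc zang
Hunk 2: at line 1 remove [fyto,vop,tkbv] add [zofg,btf,cry] -> 11 lines: ppn zofg btf cry qcwdp vmz rsj hbtqn gbp cmjc zang
Hunk 3: at line 3 remove [qcwdp] add [nsnrf,quyz] -> 12 lines: ppn zofg btf cry nsnrf quyz vmz rsj hbtqn gbp cmjc zang
Final line count: 12

Answer: 12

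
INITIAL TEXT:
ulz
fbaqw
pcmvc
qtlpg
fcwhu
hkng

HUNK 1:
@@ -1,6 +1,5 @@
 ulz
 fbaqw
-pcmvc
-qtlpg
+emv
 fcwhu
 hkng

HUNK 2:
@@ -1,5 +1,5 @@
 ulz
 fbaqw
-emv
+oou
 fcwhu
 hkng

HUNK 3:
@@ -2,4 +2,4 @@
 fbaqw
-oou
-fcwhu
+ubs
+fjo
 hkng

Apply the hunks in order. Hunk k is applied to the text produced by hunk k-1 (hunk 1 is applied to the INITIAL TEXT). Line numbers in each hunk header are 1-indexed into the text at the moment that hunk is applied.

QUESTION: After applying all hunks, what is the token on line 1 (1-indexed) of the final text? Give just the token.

Hunk 1: at line 1 remove [pcmvc,qtlpg] add [emv] -> 5 lines: ulz fbaqw emv fcwhu hkng
Hunk 2: at line 1 remove [emv] add [oou] -> 5 lines: ulz fbaqw oou fcwhu hkng
Hunk 3: at line 2 remove [oou,fcwhu] add [ubs,fjo] -> 5 lines: ulz fbaqw ubs fjo hkng
Final line 1: ulz

Answer: ulz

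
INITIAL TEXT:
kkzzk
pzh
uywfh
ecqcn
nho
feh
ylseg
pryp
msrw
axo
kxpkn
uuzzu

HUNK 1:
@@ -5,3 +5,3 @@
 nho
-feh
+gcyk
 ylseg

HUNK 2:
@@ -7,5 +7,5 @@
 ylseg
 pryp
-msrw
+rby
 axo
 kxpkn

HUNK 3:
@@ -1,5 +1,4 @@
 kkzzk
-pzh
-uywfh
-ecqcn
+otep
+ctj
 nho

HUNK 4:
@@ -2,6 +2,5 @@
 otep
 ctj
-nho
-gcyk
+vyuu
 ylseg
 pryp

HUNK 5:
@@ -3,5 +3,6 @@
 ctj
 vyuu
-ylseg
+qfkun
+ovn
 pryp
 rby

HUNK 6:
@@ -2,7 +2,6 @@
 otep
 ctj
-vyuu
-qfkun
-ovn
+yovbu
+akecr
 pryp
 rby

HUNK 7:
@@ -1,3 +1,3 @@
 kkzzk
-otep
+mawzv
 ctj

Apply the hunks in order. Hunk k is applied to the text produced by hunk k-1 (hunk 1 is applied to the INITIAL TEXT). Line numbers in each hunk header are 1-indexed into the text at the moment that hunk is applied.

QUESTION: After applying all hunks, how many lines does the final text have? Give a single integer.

Hunk 1: at line 5 remove [feh] add [gcyk] -> 12 lines: kkzzk pzh uywfh ecqcn nho gcyk ylseg pryp msrw axo kxpkn uuzzu
Hunk 2: at line 7 remove [msrw] add [rby] -> 12 lines: kkzzk pzh uywfh ecqcn nho gcyk ylseg pryp rby axo kxpkn uuzzu
Hunk 3: at line 1 remove [pzh,uywfh,ecqcn] add [otep,ctj] -> 11 lines: kkzzk otep ctj nho gcyk ylseg pryp rby axo kxpkn uuzzu
Hunk 4: at line 2 remove [nho,gcyk] add [vyuu] -> 10 lines: kkzzk otep ctj vyuu ylseg pryp rby axo kxpkn uuzzu
Hunk 5: at line 3 remove [ylseg] add [qfkun,ovn] -> 11 lines: kkzzk otep ctj vyuu qfkun ovn pryp rby axo kxpkn uuzzu
Hunk 6: at line 2 remove [vyuu,qfkun,ovn] add [yovbu,akecr] -> 10 lines: kkzzk otep ctj yovbu akecr pryp rby axo kxpkn uuzzu
Hunk 7: at line 1 remove [otep] add [mawzv] -> 10 lines: kkzzk mawzv ctj yovbu akecr pryp rby axo kxpkn uuzzu
Final line count: 10

Answer: 10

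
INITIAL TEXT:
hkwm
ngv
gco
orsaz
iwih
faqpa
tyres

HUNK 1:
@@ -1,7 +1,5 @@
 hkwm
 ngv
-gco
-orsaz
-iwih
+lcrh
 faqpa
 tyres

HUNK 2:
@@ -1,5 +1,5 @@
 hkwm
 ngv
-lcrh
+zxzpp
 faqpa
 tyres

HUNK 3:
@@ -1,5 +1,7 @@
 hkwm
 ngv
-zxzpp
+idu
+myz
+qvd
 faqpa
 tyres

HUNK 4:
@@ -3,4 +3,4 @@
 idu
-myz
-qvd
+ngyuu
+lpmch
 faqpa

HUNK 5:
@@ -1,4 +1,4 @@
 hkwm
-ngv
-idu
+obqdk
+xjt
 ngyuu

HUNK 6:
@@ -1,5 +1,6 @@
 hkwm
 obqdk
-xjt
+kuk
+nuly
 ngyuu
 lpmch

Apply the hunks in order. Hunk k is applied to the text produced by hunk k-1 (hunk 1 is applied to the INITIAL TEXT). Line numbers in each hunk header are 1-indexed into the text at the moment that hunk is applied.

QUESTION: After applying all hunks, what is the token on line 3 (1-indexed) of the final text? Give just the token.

Hunk 1: at line 1 remove [gco,orsaz,iwih] add [lcrh] -> 5 lines: hkwm ngv lcrh faqpa tyres
Hunk 2: at line 1 remove [lcrh] add [zxzpp] -> 5 lines: hkwm ngv zxzpp faqpa tyres
Hunk 3: at line 1 remove [zxzpp] add [idu,myz,qvd] -> 7 lines: hkwm ngv idu myz qvd faqpa tyres
Hunk 4: at line 3 remove [myz,qvd] add [ngyuu,lpmch] -> 7 lines: hkwm ngv idu ngyuu lpmch faqpa tyres
Hunk 5: at line 1 remove [ngv,idu] add [obqdk,xjt] -> 7 lines: hkwm obqdk xjt ngyuu lpmch faqpa tyres
Hunk 6: at line 1 remove [xjt] add [kuk,nuly] -> 8 lines: hkwm obqdk kuk nuly ngyuu lpmch faqpa tyres
Final line 3: kuk

Answer: kuk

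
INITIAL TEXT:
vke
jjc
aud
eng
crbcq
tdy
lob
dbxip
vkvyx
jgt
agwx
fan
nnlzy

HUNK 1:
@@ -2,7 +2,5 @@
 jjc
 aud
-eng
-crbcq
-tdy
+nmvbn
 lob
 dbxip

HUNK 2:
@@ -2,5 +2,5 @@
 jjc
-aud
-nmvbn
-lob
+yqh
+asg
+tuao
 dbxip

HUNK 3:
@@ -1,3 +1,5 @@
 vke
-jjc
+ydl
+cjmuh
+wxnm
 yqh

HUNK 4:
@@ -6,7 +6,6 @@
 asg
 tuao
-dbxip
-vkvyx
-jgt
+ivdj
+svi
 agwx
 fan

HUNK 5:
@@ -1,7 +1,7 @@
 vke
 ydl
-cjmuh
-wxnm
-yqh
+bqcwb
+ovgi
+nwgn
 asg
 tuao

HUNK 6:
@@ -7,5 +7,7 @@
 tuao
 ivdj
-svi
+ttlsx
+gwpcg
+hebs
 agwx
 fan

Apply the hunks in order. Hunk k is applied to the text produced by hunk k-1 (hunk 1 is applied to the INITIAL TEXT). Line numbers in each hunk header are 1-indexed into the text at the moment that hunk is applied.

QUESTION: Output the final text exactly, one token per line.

Hunk 1: at line 2 remove [eng,crbcq,tdy] add [nmvbn] -> 11 lines: vke jjc aud nmvbn lob dbxip vkvyx jgt agwx fan nnlzy
Hunk 2: at line 2 remove [aud,nmvbn,lob] add [yqh,asg,tuao] -> 11 lines: vke jjc yqh asg tuao dbxip vkvyx jgt agwx fan nnlzy
Hunk 3: at line 1 remove [jjc] add [ydl,cjmuh,wxnm] -> 13 lines: vke ydl cjmuh wxnm yqh asg tuao dbxip vkvyx jgt agwx fan nnlzy
Hunk 4: at line 6 remove [dbxip,vkvyx,jgt] add [ivdj,svi] -> 12 lines: vke ydl cjmuh wxnm yqh asg tuao ivdj svi agwx fan nnlzy
Hunk 5: at line 1 remove [cjmuh,wxnm,yqh] add [bqcwb,ovgi,nwgn] -> 12 lines: vke ydl bqcwb ovgi nwgn asg tuao ivdj svi agwx fan nnlzy
Hunk 6: at line 7 remove [svi] add [ttlsx,gwpcg,hebs] -> 14 lines: vke ydl bqcwb ovgi nwgn asg tuao ivdj ttlsx gwpcg hebs agwx fan nnlzy

Answer: vke
ydl
bqcwb
ovgi
nwgn
asg
tuao
ivdj
ttlsx
gwpcg
hebs
agwx
fan
nnlzy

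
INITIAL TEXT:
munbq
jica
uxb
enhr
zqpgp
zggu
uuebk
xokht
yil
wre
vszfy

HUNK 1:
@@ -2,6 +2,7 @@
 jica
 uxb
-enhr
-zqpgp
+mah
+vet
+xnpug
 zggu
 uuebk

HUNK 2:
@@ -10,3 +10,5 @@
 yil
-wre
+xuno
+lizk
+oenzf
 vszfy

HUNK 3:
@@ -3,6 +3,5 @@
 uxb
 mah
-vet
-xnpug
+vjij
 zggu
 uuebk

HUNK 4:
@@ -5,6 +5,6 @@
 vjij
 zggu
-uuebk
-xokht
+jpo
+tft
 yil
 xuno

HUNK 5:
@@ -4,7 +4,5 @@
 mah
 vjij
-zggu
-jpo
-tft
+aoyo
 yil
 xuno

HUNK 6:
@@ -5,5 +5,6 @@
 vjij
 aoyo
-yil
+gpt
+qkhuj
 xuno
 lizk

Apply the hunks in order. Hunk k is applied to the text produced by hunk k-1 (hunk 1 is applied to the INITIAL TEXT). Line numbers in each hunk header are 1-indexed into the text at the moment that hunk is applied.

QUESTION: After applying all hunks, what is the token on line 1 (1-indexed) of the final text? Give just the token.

Answer: munbq

Derivation:
Hunk 1: at line 2 remove [enhr,zqpgp] add [mah,vet,xnpug] -> 12 lines: munbq jica uxb mah vet xnpug zggu uuebk xokht yil wre vszfy
Hunk 2: at line 10 remove [wre] add [xuno,lizk,oenzf] -> 14 lines: munbq jica uxb mah vet xnpug zggu uuebk xokht yil xuno lizk oenzf vszfy
Hunk 3: at line 3 remove [vet,xnpug] add [vjij] -> 13 lines: munbq jica uxb mah vjij zggu uuebk xokht yil xuno lizk oenzf vszfy
Hunk 4: at line 5 remove [uuebk,xokht] add [jpo,tft] -> 13 lines: munbq jica uxb mah vjij zggu jpo tft yil xuno lizk oenzf vszfy
Hunk 5: at line 4 remove [zggu,jpo,tft] add [aoyo] -> 11 lines: munbq jica uxb mah vjij aoyo yil xuno lizk oenzf vszfy
Hunk 6: at line 5 remove [yil] add [gpt,qkhuj] -> 12 lines: munbq jica uxb mah vjij aoyo gpt qkhuj xuno lizk oenzf vszfy
Final line 1: munbq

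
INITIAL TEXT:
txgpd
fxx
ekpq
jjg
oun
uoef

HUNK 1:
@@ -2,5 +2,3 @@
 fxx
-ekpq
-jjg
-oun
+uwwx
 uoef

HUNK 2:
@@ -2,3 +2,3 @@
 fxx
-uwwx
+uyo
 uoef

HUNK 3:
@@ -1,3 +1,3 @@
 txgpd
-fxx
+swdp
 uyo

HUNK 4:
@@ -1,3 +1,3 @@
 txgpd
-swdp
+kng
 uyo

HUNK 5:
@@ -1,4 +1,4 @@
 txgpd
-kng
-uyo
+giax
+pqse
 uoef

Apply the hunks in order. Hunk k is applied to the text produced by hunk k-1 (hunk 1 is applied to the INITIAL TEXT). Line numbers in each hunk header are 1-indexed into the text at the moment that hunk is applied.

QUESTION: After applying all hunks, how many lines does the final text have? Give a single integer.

Hunk 1: at line 2 remove [ekpq,jjg,oun] add [uwwx] -> 4 lines: txgpd fxx uwwx uoef
Hunk 2: at line 2 remove [uwwx] add [uyo] -> 4 lines: txgpd fxx uyo uoef
Hunk 3: at line 1 remove [fxx] add [swdp] -> 4 lines: txgpd swdp uyo uoef
Hunk 4: at line 1 remove [swdp] add [kng] -> 4 lines: txgpd kng uyo uoef
Hunk 5: at line 1 remove [kng,uyo] add [giax,pqse] -> 4 lines: txgpd giax pqse uoef
Final line count: 4

Answer: 4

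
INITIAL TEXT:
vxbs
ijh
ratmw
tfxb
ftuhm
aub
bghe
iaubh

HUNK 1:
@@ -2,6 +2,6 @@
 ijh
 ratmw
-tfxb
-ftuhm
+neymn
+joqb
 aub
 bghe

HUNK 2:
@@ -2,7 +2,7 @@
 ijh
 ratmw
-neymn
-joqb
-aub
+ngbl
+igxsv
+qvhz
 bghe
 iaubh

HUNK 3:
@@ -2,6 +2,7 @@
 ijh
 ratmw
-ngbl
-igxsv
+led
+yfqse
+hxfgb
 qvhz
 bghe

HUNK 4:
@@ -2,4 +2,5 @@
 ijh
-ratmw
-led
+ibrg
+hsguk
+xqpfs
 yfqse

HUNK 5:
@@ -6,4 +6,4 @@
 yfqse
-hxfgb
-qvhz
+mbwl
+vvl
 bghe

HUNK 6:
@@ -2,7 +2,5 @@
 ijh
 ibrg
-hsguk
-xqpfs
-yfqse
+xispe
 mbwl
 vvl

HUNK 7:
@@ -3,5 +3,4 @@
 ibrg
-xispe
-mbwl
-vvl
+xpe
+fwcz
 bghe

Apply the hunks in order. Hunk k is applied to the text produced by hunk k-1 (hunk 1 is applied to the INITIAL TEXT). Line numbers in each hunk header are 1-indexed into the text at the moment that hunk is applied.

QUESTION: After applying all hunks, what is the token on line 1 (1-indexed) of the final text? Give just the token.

Answer: vxbs

Derivation:
Hunk 1: at line 2 remove [tfxb,ftuhm] add [neymn,joqb] -> 8 lines: vxbs ijh ratmw neymn joqb aub bghe iaubh
Hunk 2: at line 2 remove [neymn,joqb,aub] add [ngbl,igxsv,qvhz] -> 8 lines: vxbs ijh ratmw ngbl igxsv qvhz bghe iaubh
Hunk 3: at line 2 remove [ngbl,igxsv] add [led,yfqse,hxfgb] -> 9 lines: vxbs ijh ratmw led yfqse hxfgb qvhz bghe iaubh
Hunk 4: at line 2 remove [ratmw,led] add [ibrg,hsguk,xqpfs] -> 10 lines: vxbs ijh ibrg hsguk xqpfs yfqse hxfgb qvhz bghe iaubh
Hunk 5: at line 6 remove [hxfgb,qvhz] add [mbwl,vvl] -> 10 lines: vxbs ijh ibrg hsguk xqpfs yfqse mbwl vvl bghe iaubh
Hunk 6: at line 2 remove [hsguk,xqpfs,yfqse] add [xispe] -> 8 lines: vxbs ijh ibrg xispe mbwl vvl bghe iaubh
Hunk 7: at line 3 remove [xispe,mbwl,vvl] add [xpe,fwcz] -> 7 lines: vxbs ijh ibrg xpe fwcz bghe iaubh
Final line 1: vxbs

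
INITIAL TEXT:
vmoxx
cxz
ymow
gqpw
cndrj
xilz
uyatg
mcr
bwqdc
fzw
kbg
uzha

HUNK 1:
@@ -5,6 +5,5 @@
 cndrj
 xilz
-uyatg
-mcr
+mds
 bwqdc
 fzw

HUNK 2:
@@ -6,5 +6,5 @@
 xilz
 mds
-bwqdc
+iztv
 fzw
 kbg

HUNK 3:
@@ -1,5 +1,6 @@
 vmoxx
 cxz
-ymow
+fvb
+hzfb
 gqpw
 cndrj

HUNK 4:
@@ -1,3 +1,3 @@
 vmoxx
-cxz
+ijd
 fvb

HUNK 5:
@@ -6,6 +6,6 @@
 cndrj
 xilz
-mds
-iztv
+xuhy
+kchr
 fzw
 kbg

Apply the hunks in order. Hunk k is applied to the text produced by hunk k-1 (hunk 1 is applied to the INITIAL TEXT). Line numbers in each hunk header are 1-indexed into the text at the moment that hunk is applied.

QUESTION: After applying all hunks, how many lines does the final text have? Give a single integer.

Answer: 12

Derivation:
Hunk 1: at line 5 remove [uyatg,mcr] add [mds] -> 11 lines: vmoxx cxz ymow gqpw cndrj xilz mds bwqdc fzw kbg uzha
Hunk 2: at line 6 remove [bwqdc] add [iztv] -> 11 lines: vmoxx cxz ymow gqpw cndrj xilz mds iztv fzw kbg uzha
Hunk 3: at line 1 remove [ymow] add [fvb,hzfb] -> 12 lines: vmoxx cxz fvb hzfb gqpw cndrj xilz mds iztv fzw kbg uzha
Hunk 4: at line 1 remove [cxz] add [ijd] -> 12 lines: vmoxx ijd fvb hzfb gqpw cndrj xilz mds iztv fzw kbg uzha
Hunk 5: at line 6 remove [mds,iztv] add [xuhy,kchr] -> 12 lines: vmoxx ijd fvb hzfb gqpw cndrj xilz xuhy kchr fzw kbg uzha
Final line count: 12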